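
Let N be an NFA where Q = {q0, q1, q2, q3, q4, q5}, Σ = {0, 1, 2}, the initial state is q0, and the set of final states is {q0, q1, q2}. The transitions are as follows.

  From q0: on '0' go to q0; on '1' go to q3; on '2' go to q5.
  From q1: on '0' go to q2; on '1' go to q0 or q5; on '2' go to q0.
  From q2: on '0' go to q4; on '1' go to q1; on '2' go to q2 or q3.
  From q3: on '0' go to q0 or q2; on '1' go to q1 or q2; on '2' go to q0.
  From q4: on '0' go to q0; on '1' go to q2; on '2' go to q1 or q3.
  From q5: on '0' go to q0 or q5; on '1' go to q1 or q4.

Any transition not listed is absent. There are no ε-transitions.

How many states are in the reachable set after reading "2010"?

2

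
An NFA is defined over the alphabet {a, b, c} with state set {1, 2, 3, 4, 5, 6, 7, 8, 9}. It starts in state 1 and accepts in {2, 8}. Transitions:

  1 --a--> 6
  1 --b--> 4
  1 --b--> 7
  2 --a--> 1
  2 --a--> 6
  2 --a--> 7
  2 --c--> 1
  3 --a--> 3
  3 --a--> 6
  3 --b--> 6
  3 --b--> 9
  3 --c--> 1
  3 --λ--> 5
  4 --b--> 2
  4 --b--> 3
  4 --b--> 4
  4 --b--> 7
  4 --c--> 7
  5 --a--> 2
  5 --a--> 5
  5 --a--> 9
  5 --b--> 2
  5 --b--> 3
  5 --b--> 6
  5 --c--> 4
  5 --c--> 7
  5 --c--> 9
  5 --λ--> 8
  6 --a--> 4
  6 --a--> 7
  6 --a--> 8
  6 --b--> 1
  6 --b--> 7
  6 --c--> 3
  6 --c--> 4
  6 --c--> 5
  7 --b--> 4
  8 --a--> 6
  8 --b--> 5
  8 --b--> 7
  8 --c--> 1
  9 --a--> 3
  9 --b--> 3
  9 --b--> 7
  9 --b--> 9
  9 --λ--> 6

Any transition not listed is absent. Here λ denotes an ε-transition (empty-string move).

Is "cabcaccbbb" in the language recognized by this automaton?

No

Start in {1}.
Read 'c': {1} → ∅.
The set is empty and remains empty for the remaining 9 symbols.
The final set ∅ contains no accepting state.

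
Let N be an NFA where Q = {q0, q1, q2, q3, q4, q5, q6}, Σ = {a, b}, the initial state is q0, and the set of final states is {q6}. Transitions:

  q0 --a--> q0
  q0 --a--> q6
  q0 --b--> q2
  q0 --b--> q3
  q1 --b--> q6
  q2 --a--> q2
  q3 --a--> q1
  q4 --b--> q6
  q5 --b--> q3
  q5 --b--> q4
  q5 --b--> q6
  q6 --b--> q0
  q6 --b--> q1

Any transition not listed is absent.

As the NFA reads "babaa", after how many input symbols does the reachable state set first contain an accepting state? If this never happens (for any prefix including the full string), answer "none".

3

Start in {q0}.
Read 'b': q0→{q2, q3}; now {q2, q3}.
Read 'a': q2→{q2}, q3→{q1}; now {q1, q2}.
Read 'b': q1→{q6}, q2→∅; now {q6}.
None of the earlier sets intersect F, but {q6} does.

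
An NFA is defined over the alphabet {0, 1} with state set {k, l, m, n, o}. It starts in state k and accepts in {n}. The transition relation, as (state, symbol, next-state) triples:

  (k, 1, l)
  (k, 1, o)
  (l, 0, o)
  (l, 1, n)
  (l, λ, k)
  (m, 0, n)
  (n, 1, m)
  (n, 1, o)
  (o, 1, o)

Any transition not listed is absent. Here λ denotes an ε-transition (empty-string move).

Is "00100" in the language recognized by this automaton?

No

Start in {k}.
Read '0': k→∅; now ∅.
The set is empty and remains empty for the remaining 4 symbols.
The final set ∅ contains no accepting state.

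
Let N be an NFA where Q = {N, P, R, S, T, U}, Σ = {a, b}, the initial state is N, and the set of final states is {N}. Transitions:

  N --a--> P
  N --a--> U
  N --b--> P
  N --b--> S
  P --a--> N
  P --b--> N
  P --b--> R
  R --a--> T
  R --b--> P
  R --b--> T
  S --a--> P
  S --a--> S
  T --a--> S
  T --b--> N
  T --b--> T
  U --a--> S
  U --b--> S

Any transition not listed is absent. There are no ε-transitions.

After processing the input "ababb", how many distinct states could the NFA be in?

4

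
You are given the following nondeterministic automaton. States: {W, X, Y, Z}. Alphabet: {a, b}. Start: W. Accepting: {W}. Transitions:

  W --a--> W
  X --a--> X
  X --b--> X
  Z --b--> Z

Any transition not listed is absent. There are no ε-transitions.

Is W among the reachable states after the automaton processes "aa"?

Yes

Start in {W}.
Read 'a': W→{W}; now {W}.
Read 'a': W→{W}; now {W}.
State W is in {W}.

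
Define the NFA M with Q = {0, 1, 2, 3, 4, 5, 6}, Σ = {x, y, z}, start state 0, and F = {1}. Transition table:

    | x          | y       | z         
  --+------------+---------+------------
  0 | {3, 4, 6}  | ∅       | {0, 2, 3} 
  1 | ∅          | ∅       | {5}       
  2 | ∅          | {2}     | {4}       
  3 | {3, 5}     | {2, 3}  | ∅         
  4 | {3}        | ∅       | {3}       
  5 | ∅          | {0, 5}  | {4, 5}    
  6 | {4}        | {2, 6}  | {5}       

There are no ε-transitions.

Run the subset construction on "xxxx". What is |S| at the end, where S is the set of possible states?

Start in {0}.
Read 'x': 0→{3, 4, 6}; now {3, 4, 6}.
Read 'x': 3→{3, 5}, 4→{3}, 6→{4}; now {3, 4, 5}.
Read 'x': 3→{3, 5}, 4→{3}, 5→∅; now {3, 5}.
Read 'x': 3→{3, 5}, 5→∅; now {3, 5}.
That set has 2 states.

2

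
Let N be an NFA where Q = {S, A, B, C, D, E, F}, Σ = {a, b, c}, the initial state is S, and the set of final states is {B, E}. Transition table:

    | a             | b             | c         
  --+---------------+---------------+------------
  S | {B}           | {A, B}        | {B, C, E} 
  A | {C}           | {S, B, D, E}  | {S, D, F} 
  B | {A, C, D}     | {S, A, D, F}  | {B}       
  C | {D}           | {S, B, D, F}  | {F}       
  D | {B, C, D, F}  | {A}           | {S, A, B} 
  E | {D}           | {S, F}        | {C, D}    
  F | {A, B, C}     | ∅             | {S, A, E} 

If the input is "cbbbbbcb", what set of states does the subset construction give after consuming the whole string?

{S, A, B, D, E, F}

Start in {S}.
Read 'c': S→{B, C, E}; now {B, C, E}.
Read 'b': B→{S, A, D, F}, C→{S, B, D, F}, E→{S, F}; now {S, A, B, D, F}.
Read 'b': S→{A, B}, A→{S, B, D, E}, B→{S, A, D, F}, D→{A}, F→∅; now {S, A, B, D, E, F}.
Read 'b': S→{A, B}, A→{S, B, D, E}, B→{S, A, D, F}, D→{A}, E→{S, F}, F→∅; now {S, A, B, D, E, F}.
Read 'b': S→{A, B}, A→{S, B, D, E}, B→{S, A, D, F}, D→{A}, E→{S, F}, F→∅; now {S, A, B, D, E, F}.
Read 'b': S→{A, B}, A→{S, B, D, E}, B→{S, A, D, F}, D→{A}, E→{S, F}, F→∅; now {S, A, B, D, E, F}.
Read 'c': S→{B, C, E}, A→{S, D, F}, B→{B}, D→{S, A, B}, E→{C, D}, F→{S, A, E}; now {S, A, B, C, D, E, F}.
Read 'b': S→{A, B}, A→{S, B, D, E}, B→{S, A, D, F}, C→{S, B, D, F}, D→{A}, E→{S, F}, F→∅; now {S, A, B, D, E, F}.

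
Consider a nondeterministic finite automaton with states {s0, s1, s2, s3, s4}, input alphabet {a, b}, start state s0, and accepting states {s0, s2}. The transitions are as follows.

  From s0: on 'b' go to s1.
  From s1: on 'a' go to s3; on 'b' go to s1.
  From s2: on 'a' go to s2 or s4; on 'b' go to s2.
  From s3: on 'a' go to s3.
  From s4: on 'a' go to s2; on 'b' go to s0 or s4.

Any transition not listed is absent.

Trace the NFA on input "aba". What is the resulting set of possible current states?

∅

Start in {s0}.
Read 'a': {s0} → ∅.
The set is empty and remains empty for the remaining 2 symbols.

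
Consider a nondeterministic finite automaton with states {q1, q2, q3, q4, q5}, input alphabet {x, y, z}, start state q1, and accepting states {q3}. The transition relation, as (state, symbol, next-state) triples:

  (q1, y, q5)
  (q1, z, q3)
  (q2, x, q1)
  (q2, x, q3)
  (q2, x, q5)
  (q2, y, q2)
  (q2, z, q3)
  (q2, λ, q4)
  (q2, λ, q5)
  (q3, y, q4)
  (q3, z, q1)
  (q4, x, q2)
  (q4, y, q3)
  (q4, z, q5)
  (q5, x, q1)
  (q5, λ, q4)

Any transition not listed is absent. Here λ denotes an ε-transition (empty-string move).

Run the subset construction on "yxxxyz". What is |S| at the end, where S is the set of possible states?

Start in {q1}.
Read 'y': {q1} → {q4, q5}.
Read 'x': {q4, q5} → {q1, q2, q4, q5}.
Read 'x': {q1, q2, q4, q5} → {q1, q2, q3, q4, q5}.
Read 'x': {q1, q2, q3, q4, q5} → {q1, q2, q3, q4, q5}.
Read 'y': {q1, q2, q3, q4, q5} → {q2, q3, q4, q5}.
Read 'z': {q2, q3, q4, q5} → {q1, q3, q4, q5}.
That set has 4 states.

4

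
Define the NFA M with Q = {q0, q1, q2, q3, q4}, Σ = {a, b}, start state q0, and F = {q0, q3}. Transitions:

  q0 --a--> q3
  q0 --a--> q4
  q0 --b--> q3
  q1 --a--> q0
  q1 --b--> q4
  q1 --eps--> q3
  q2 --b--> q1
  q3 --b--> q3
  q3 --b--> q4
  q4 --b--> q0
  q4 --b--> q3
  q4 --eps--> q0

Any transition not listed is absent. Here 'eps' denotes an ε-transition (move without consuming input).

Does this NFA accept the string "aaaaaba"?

Yes

Start in {q0}.
Read 'a': {q0} → {q0, q3, q4}.
Read 'a': {q0, q3, q4} → {q0, q3, q4}.
Read 'a': {q0, q3, q4} → {q0, q3, q4}.
Read 'a': {q0, q3, q4} → {q0, q3, q4}.
Read 'a': {q0, q3, q4} → {q0, q3, q4}.
Read 'b': {q0, q3, q4} → {q0, q3, q4}.
Read 'a': {q0, q3, q4} → {q0, q3, q4}.
The final set {q0, q3, q4} contains the accepting states q0, q3.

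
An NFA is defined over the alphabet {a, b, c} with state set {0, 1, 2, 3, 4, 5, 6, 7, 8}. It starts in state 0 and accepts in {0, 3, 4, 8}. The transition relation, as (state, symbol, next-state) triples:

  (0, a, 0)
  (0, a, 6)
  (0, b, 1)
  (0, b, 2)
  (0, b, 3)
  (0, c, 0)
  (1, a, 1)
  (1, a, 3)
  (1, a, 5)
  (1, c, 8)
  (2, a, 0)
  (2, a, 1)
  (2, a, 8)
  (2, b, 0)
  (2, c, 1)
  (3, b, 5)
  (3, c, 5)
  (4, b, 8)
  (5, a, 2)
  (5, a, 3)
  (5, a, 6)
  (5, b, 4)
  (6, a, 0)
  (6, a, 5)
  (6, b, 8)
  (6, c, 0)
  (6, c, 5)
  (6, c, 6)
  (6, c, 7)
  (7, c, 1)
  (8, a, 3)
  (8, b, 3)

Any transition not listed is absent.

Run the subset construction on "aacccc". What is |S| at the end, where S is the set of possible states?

Start in {0}.
Read 'a': {0} → {0, 6}.
Read 'a': {0, 6} → {0, 5, 6}.
Read 'c': {0, 5, 6} → {0, 5, 6, 7}.
Read 'c': {0, 5, 6, 7} → {0, 1, 5, 6, 7}.
Read 'c': {0, 1, 5, 6, 7} → {0, 1, 5, 6, 7, 8}.
Read 'c': {0, 1, 5, 6, 7, 8} → {0, 1, 5, 6, 7, 8}.
That set has 6 states.

6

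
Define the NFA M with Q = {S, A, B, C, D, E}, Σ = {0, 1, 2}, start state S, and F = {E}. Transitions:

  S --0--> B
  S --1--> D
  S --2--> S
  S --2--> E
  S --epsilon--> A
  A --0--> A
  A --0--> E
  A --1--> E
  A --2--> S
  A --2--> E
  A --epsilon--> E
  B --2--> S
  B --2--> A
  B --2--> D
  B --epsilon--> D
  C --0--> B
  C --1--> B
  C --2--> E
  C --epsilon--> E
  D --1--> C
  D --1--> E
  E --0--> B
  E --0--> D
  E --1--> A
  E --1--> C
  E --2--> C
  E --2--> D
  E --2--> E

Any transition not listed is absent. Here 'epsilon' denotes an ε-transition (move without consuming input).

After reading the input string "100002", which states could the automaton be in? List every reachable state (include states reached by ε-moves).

{S, A, C, D, E}

Start: ε-closure({S}) = {S, A, E}.
Read '1': S→{D}, A→{E}, E→{A, C}; now {A, C, D, E}.
Read '0': A→{A, E}, C→{B}, D→∅, E→{B, D}; now {A, B, D, E}.
Read '0': A→{A, E}, B→∅, D→∅, E→{B, D}; now {A, B, D, E}.
Read '0': A→{A, E}, B→∅, D→∅, E→{B, D}; now {A, B, D, E}.
Read '0': A→{A, E}, B→∅, D→∅, E→{B, D}; now {A, B, D, E}.
Read '2': A→{S, E}, B→{S, A, D}, D→∅, E→{C, D, E}; now {S, A, C, D, E}.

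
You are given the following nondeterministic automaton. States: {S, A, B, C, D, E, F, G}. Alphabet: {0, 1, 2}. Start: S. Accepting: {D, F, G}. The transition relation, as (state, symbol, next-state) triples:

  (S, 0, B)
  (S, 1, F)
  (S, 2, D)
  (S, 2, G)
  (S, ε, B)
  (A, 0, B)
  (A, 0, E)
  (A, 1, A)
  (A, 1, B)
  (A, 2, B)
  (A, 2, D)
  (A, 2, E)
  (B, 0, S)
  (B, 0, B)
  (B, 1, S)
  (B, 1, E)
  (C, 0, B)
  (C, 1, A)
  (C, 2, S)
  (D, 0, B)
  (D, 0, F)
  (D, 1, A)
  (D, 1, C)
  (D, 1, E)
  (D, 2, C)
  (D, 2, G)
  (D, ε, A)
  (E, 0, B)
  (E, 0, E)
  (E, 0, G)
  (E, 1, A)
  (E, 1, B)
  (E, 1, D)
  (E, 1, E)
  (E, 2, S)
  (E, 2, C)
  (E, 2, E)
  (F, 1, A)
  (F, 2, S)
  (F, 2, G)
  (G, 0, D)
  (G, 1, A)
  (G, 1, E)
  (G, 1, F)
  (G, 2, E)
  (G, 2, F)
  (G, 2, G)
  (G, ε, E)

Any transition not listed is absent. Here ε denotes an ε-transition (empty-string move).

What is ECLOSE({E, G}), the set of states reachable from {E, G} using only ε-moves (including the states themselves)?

{E, G}

Begin with {E, G}.
No ε-moves leave this set, so the closure equals the set itself.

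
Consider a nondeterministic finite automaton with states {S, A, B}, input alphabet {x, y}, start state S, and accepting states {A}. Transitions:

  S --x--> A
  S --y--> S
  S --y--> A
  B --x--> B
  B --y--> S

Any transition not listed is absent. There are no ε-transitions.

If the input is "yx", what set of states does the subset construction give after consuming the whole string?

{A}

Start in {S}.
Read 'y': S→{S, A}; now {S, A}.
Read 'x': S→{A}, A→∅; now {A}.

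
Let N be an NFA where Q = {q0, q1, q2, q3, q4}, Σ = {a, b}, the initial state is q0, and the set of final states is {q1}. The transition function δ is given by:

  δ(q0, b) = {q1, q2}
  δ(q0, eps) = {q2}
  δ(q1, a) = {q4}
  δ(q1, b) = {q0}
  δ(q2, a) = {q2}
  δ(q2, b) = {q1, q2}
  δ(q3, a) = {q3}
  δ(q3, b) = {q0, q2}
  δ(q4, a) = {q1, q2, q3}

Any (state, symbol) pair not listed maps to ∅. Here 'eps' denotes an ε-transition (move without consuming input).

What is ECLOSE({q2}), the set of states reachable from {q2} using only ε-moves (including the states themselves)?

Begin with {q2}.
No ε-moves leave this set, so the closure equals the set itself.

{q2}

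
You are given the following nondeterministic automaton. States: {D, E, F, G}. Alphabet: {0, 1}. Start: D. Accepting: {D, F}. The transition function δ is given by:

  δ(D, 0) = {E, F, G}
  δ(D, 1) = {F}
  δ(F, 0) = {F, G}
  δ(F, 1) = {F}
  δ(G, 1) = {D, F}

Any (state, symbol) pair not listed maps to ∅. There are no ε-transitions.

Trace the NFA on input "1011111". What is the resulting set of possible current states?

Start in {D}.
Read '1': D→{F}; now {F}.
Read '0': F→{F, G}; now {F, G}.
Read '1': F→{F}, G→{D, F}; now {D, F}.
Read '1': D→{F}, F→{F}; now {F}.
Read '1': F→{F}; now {F}.
Read '1': F→{F}; now {F}.
Read '1': F→{F}; now {F}.

{F}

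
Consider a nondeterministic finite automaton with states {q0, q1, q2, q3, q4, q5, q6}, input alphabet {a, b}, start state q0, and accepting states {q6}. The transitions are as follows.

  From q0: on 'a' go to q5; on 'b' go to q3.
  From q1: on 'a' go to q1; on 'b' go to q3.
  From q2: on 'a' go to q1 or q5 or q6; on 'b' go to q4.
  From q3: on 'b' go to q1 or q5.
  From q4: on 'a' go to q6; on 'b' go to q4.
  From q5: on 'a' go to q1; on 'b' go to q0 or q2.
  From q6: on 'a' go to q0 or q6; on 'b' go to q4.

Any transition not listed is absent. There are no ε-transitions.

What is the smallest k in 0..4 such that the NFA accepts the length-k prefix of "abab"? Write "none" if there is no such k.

Start in {q0}.
Read 'a': {q0} → {q5}.
Read 'b': {q5} → {q0, q2}.
Read 'a': {q0, q2} → {q1, q5, q6}.
None of the earlier sets intersect F, but {q1, q5, q6} does.

3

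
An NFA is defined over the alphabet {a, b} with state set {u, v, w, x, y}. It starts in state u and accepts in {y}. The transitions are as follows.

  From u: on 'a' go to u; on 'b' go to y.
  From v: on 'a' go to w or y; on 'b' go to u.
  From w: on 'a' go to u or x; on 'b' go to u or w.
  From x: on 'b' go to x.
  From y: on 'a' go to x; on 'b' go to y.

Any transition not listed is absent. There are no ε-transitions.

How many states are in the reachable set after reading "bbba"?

1

Start in {u}.
Read 'b': {u} → {y}.
Read 'b': {y} → {y}.
Read 'b': {y} → {y}.
Read 'a': {y} → {x}.
That set has 1 state.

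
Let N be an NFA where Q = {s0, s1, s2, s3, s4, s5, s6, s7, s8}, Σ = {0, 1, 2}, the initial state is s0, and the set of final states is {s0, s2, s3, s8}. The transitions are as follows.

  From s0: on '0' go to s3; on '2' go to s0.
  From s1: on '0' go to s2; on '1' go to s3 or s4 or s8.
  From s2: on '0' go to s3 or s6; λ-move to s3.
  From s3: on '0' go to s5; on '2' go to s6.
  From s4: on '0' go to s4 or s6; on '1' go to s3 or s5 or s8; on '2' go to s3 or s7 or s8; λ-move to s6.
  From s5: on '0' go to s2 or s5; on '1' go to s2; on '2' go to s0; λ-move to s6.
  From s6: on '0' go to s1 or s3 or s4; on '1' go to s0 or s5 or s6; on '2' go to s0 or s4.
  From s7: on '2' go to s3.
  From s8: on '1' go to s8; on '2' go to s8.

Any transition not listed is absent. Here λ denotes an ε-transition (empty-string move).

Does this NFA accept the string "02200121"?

Yes

Start in {s0}.
Read '0': {s0} → {s3}.
Read '2': {s3} → {s6}.
Read '2': {s6} → {s0, s4, s6}.
Read '0': {s0, s4, s6} → {s1, s3, s4, s6}.
Read '0': {s1, s3, s4, s6} → {s1, s2, s3, s4, s5, s6}.
Read '1': {s1, s2, s3, s4, s5, s6} → {s0, s2, s3, s4, s5, s6, s8}.
Read '2': {s0, s2, s3, s4, s5, s6, s8} → {s0, s3, s4, s6, s7, s8}.
Read '1': {s0, s3, s4, s6, s7, s8} → {s0, s3, s5, s6, s8}.
The final set {s0, s3, s5, s6, s8} contains the accepting states s0, s3, s8.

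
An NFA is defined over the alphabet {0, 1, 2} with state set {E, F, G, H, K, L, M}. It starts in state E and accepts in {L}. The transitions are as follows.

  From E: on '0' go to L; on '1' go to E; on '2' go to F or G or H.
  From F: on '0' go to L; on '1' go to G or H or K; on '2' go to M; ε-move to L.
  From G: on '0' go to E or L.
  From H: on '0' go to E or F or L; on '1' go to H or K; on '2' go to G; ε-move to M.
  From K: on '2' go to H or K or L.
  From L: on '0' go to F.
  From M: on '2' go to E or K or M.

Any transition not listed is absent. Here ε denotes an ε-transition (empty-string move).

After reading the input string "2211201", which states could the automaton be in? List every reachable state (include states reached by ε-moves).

{E, G, H, K, M}

Start in {E}.
Read '2': E→{F, G, H}; union {F, G, H}; ε-closure = {F, G, H, L, M}.
Read '2': F→{M}, G→∅, H→{G}, L→∅, M→{E, K, M}; now {E, G, K, M}.
Read '1': E→{E}, G→∅, K→∅, M→∅; now {E}.
Read '1': E→{E}; now {E}.
Read '2': E→{F, G, H}; union {F, G, H}; ε-closure = {F, G, H, L, M}.
Read '0': F→{L}, G→{E, L}, H→{E, F, L}, L→{F}, M→∅; now {E, F, L}.
Read '1': E→{E}, F→{G, H, K}, L→∅; union {E, G, H, K}; ε-closure = {E, G, H, K, M}.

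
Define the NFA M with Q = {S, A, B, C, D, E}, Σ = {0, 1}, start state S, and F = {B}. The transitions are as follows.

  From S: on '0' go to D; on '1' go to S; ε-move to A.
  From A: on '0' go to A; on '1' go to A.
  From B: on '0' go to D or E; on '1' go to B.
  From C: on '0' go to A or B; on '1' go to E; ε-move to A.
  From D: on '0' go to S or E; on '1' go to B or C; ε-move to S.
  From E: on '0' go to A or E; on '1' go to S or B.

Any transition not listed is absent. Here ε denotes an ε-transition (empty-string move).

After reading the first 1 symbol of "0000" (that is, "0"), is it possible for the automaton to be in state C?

Start: ε-closure({S}) = {S, A}.
Read '0': S→{D}, A→{A}; union {A, D}; ε-closure = {S, A, D}.
State C is not in {S, A, D}.

No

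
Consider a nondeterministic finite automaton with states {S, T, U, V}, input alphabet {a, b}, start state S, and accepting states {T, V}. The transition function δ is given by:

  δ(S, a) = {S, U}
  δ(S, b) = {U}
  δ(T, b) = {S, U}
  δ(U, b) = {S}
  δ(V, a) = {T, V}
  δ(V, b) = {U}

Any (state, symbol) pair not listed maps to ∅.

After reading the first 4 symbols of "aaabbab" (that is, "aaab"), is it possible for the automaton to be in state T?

No

Start in {S}.
Read 'a': S→{S, U}; now {S, U}.
Read 'a': S→{S, U}, U→∅; now {S, U}.
Read 'a': S→{S, U}, U→∅; now {S, U}.
Read 'b': S→{U}, U→{S}; now {S, U}.
State T is not in {S, U}.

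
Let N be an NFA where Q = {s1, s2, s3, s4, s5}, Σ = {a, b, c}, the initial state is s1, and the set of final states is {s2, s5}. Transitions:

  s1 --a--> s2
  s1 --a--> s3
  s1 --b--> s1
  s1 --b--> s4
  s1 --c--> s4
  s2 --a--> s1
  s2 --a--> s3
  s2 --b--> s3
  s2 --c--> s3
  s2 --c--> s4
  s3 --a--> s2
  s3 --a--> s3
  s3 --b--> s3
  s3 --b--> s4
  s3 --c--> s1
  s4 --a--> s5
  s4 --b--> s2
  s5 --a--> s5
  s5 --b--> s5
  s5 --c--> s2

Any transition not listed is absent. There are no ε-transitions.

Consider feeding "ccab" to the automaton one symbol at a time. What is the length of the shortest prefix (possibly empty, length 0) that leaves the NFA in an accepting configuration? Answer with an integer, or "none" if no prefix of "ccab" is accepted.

none

Start in {s1}.
Read 'c': s1→{s4}; now {s4}.
Read 'c': s4→∅; now ∅.
The set is empty and remains empty for the remaining 2 symbols.
No reachable set along the way intersects F.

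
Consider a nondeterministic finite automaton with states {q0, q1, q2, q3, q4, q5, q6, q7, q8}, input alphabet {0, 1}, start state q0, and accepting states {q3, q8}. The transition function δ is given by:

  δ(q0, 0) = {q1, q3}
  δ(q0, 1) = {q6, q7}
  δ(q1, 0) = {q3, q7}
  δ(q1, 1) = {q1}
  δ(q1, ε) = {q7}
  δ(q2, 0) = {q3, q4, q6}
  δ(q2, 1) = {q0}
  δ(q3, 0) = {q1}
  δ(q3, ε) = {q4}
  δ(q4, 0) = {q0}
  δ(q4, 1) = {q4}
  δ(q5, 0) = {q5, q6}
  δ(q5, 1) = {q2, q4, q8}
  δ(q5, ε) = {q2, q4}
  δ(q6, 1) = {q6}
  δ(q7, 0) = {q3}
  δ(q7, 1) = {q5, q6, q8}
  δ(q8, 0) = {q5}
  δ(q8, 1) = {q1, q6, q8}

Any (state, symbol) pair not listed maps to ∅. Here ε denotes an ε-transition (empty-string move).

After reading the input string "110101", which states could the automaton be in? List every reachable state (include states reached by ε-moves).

Start in {q0}.
Read '1': q0→{q6, q7}; now {q6, q7}.
Read '1': q6→{q6}, q7→{q5, q6, q8}; union {q5, q6, q8}; ε-closure = {q2, q4, q5, q6, q8}.
Read '0': q2→{q3, q4, q6}, q4→{q0}, q5→{q5, q6}, q6→∅, q8→{q5}; union {q0, q3, q4, q5, q6}; ε-closure = {q0, q2, q3, q4, q5, q6}.
Read '1': q0→{q6, q7}, q2→{q0}, q3→∅, q4→{q4}, q5→{q2, q4, q8}, q6→{q6}; now {q0, q2, q4, q6, q7, q8}.
Read '0': q0→{q1, q3}, q2→{q3, q4, q6}, q4→{q0}, q6→∅, q7→{q3}, q8→{q5}; union {q0, q1, q3, q4, q5, q6}; ε-closure = {q0, q1, q2, q3, q4, q5, q6, q7}.
Read '1': q0→{q6, q7}, q1→{q1}, q2→{q0}, q3→∅, q4→{q4}, q5→{q2, q4, q8}, q6→{q6}, q7→{q5, q6, q8}; now {q0, q1, q2, q4, q5, q6, q7, q8}.

{q0, q1, q2, q4, q5, q6, q7, q8}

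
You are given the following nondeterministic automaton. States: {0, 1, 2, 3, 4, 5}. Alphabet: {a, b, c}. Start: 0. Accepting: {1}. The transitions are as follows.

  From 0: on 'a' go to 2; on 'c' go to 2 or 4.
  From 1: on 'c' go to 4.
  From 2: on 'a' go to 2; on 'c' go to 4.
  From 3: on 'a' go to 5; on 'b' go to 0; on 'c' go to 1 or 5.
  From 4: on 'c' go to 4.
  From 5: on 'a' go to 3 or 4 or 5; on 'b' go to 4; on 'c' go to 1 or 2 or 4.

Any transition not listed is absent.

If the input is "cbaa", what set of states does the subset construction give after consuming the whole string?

Start in {0}.
Read 'c': {0} → {2, 4}.
Read 'b': {2, 4} → ∅.
The set is empty and remains empty for the remaining 2 symbols.

∅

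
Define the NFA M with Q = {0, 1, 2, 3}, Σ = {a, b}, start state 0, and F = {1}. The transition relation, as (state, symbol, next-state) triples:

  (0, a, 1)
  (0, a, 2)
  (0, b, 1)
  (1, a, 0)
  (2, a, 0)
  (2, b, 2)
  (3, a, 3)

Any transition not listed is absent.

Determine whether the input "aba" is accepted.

Start in {0}.
Read 'a': 0→{1, 2}; now {1, 2}.
Read 'b': 1→∅, 2→{2}; now {2}.
Read 'a': 2→{0}; now {0}.
The final set {0} contains no accepting state.

No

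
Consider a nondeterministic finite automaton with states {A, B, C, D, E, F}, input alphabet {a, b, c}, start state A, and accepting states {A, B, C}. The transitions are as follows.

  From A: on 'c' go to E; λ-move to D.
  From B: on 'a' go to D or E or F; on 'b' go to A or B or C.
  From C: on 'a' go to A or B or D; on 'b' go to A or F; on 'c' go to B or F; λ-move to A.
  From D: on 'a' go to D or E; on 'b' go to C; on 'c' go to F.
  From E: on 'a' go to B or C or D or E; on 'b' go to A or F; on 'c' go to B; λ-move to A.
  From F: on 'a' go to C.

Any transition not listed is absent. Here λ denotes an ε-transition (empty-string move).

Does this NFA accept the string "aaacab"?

Yes

Start: ε-closure({A}) = {A, D}.
Read 'a': A→∅, D→{D, E}; union {D, E}; ε-closure = {A, D, E}.
Read 'a': A→∅, D→{D, E}, E→{B, C, D, E}; union {B, C, D, E}; ε-closure = {A, B, C, D, E}.
Read 'a': A→∅, B→{D, E, F}, C→{A, B, D}, D→{D, E}, E→{B, C, D, E}; now {A, B, C, D, E, F}.
Read 'c': A→{E}, B→∅, C→{B, F}, D→{F}, E→{B}, F→∅; union {B, E, F}; ε-closure = {A, B, D, E, F}.
Read 'a': A→∅, B→{D, E, F}, D→{D, E}, E→{B, C, D, E}, F→{C}; union {B, C, D, E, F}; ε-closure = {A, B, C, D, E, F}.
Read 'b': A→∅, B→{A, B, C}, C→{A, F}, D→{C}, E→{A, F}, F→∅; union {A, B, C, F}; ε-closure = {A, B, C, D, F}.
The final set {A, B, C, D, F} contains the accepting states A, B, C.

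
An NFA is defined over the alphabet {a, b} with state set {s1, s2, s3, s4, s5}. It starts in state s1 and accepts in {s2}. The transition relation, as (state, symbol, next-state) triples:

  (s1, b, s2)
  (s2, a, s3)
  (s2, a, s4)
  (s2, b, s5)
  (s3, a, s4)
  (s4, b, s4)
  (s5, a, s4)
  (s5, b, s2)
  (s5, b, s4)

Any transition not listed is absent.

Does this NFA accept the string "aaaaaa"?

Start in {s1}.
Read 'a': s1→∅; now ∅.
The set is empty and remains empty for the remaining 5 symbols.
The final set ∅ contains no accepting state.

No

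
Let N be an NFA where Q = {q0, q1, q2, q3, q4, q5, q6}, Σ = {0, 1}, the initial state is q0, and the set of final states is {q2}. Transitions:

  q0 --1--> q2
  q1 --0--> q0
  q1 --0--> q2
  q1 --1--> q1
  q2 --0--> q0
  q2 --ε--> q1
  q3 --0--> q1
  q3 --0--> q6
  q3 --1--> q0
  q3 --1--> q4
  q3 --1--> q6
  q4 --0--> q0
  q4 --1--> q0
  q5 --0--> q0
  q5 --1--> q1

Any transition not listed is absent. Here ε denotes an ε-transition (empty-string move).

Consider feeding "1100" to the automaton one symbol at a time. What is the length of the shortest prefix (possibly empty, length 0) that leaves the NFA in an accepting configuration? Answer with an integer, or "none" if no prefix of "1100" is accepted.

Start in {q0}.
Read '1': q0→{q2}; union {q2}; ε-closure = {q1, q2}.
None of the earlier sets intersect F, but {q1, q2} does.

1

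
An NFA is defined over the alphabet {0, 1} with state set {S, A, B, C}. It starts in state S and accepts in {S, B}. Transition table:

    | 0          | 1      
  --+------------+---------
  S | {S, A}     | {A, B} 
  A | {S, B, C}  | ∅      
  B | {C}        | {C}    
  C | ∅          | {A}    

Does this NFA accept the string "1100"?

Start in {S}.
Read '1': S→{A, B}; now {A, B}.
Read '1': A→∅, B→{C}; now {C}.
Read '0': C→∅; now ∅.
The set is empty and remains empty for the remaining 1 symbol.
The final set ∅ contains no accepting state.

No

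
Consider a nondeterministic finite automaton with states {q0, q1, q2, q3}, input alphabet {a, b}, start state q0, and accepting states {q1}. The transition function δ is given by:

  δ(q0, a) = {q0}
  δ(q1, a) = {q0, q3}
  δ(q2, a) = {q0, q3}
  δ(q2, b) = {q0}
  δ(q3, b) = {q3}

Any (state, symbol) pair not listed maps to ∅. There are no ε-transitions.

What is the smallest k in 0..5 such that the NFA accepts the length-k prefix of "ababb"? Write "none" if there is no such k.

Start in {q0}.
Read 'a': q0→{q0}; now {q0}.
Read 'b': q0→∅; now ∅.
The set is empty and remains empty for the remaining 3 symbols.
No reachable set along the way intersects F.

none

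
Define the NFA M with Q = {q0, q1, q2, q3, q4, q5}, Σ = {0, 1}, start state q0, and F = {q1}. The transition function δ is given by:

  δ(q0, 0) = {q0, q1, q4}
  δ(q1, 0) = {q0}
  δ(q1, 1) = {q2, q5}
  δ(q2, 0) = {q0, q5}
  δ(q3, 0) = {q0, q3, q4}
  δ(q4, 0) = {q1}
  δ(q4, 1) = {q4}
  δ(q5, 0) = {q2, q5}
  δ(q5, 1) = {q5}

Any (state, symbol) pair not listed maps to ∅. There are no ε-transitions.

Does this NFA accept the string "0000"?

Yes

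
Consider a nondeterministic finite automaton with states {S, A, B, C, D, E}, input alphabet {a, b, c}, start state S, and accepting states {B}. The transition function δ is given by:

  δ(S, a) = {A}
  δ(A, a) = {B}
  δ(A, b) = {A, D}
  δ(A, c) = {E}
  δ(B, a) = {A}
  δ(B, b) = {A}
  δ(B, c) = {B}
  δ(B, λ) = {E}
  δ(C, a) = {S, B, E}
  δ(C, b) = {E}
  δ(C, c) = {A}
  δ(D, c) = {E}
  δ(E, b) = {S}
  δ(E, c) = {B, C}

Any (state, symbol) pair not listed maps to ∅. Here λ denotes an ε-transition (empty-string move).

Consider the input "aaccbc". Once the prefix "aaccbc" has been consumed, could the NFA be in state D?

No

Start in {S}.
Read 'a': {S} → {A}.
Read 'a': {A} → {B, E}.
Read 'c': {B, E} → {B, C, E}.
Read 'c': {B, C, E} → {A, B, C, E}.
Read 'b': {A, B, C, E} → {S, A, D, E}.
Read 'c': {S, A, D, E} → {B, C, E}.
State D is not in {B, C, E}.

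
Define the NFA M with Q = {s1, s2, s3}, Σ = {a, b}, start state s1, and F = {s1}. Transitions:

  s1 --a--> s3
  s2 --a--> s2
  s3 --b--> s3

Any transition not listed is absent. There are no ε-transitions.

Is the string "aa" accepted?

No

Start in {s1}.
Read 'a': {s1} → {s3}.
Read 'a': {s3} → ∅.
The final set ∅ contains no accepting state.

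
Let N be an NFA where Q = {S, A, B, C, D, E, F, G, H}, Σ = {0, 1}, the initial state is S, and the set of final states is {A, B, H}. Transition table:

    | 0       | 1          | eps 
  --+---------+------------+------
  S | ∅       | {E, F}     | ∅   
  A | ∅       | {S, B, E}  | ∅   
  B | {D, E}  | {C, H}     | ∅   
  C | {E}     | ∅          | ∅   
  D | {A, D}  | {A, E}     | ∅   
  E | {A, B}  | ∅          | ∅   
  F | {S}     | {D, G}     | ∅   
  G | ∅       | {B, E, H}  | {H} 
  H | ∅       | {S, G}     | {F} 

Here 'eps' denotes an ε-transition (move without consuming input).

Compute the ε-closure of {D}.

Begin with {D}.
No ε-moves leave this set, so the closure equals the set itself.

{D}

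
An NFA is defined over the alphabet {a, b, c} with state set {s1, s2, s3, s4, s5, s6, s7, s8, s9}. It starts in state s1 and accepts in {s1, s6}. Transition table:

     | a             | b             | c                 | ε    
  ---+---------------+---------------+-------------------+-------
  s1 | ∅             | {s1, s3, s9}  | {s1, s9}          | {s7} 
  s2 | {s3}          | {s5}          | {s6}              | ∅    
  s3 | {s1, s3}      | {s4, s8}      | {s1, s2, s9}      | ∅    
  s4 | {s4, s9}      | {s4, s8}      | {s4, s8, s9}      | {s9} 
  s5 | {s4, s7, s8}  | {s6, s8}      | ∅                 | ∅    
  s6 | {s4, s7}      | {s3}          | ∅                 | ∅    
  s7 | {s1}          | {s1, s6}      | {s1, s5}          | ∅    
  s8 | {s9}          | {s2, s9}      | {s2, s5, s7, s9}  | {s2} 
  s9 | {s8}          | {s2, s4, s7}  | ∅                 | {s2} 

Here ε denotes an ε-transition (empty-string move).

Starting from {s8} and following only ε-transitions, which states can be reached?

Begin with {s8}.
ε-move s8 → s2; add s2.

{s2, s8}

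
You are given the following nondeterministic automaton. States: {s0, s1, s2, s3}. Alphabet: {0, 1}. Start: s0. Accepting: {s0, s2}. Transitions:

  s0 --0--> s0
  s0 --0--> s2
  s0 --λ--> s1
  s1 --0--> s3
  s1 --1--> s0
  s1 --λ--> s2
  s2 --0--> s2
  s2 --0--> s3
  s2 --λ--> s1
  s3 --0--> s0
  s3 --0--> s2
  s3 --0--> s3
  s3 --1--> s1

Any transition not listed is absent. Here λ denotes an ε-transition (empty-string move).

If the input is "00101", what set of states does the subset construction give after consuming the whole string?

{s0, s1, s2}

Start: ε-closure({s0}) = {s0, s1, s2}.
Read '0': {s0, s1, s2} → {s0, s1, s2, s3}.
Read '0': {s0, s1, s2, s3} → {s0, s1, s2, s3}.
Read '1': {s0, s1, s2, s3} → {s0, s1, s2}.
Read '0': {s0, s1, s2} → {s0, s1, s2, s3}.
Read '1': {s0, s1, s2, s3} → {s0, s1, s2}.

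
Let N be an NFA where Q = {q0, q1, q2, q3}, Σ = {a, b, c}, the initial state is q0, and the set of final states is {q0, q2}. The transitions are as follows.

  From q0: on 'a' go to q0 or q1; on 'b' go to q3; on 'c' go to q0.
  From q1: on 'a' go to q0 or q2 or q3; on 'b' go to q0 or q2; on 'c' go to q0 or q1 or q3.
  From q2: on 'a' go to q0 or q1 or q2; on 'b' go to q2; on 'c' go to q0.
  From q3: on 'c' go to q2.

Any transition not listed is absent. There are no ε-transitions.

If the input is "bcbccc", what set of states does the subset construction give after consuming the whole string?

Start in {q0}.
Read 'b': q0→{q3}; now {q3}.
Read 'c': q3→{q2}; now {q2}.
Read 'b': q2→{q2}; now {q2}.
Read 'c': q2→{q0}; now {q0}.
Read 'c': q0→{q0}; now {q0}.
Read 'c': q0→{q0}; now {q0}.

{q0}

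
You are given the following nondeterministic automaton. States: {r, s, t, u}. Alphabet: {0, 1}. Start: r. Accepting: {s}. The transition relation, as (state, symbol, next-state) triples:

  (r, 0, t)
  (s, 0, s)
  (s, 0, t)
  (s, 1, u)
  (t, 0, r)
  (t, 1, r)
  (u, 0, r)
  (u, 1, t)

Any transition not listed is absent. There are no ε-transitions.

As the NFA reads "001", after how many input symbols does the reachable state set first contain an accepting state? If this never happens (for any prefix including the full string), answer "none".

none

Start in {r}.
Read '0': r→{t}; now {t}.
Read '0': t→{r}; now {r}.
Read '1': r→∅; now ∅.
No reachable set along the way intersects F.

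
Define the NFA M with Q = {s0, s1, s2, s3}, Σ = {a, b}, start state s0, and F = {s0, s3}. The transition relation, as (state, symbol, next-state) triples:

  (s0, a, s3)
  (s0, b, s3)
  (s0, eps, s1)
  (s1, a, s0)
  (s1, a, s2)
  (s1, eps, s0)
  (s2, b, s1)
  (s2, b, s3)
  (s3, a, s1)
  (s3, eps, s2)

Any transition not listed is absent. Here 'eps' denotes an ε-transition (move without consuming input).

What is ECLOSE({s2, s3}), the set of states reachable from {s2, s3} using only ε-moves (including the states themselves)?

Begin with {s2, s3}.
No ε-moves leave this set, so the closure equals the set itself.

{s2, s3}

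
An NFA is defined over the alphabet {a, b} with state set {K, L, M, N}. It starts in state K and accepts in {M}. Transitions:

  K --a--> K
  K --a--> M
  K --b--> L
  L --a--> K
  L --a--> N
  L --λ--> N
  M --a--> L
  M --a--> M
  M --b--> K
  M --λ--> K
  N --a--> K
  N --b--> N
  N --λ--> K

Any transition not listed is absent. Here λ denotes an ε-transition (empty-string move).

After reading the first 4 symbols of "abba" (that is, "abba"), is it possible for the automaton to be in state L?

No

Start in {K}.
Read 'a': K→{K, M}; now {K, M}.
Read 'b': K→{L}, M→{K}; union {K, L}; ε-closure = {K, L, N}.
Read 'b': K→{L}, L→∅, N→{N}; union {L, N}; ε-closure = {K, L, N}.
Read 'a': K→{K, M}, L→{K, N}, N→{K}; now {K, M, N}.
State L is not in {K, M, N}.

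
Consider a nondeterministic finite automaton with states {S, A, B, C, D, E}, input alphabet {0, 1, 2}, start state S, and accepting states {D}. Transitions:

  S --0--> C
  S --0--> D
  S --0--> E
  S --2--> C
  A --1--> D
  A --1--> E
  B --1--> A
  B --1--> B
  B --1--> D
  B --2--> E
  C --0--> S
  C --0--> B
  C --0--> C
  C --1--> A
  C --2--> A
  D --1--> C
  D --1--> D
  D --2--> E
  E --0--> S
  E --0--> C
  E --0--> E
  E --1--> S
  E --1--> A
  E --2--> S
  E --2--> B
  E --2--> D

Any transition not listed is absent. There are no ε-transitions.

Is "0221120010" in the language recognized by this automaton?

Start in {S}.
Read '0': S→{C, D, E}; now {C, D, E}.
Read '2': C→{A}, D→{E}, E→{S, B, D}; now {S, A, B, D, E}.
Read '2': S→{C}, A→∅, B→{E}, D→{E}, E→{S, B, D}; now {S, B, C, D, E}.
Read '1': S→∅, B→{A, B, D}, C→{A}, D→{C, D}, E→{S, A}; now {S, A, B, C, D}.
Read '1': S→∅, A→{D, E}, B→{A, B, D}, C→{A}, D→{C, D}; now {A, B, C, D, E}.
Read '2': A→∅, B→{E}, C→{A}, D→{E}, E→{S, B, D}; now {S, A, B, D, E}.
Read '0': S→{C, D, E}, A→∅, B→∅, D→∅, E→{S, C, E}; now {S, C, D, E}.
Read '0': S→{C, D, E}, C→{S, B, C}, D→∅, E→{S, C, E}; now {S, B, C, D, E}.
Read '1': S→∅, B→{A, B, D}, C→{A}, D→{C, D}, E→{S, A}; now {S, A, B, C, D}.
Read '0': S→{C, D, E}, A→∅, B→∅, C→{S, B, C}, D→∅; now {S, B, C, D, E}.
The final set {S, B, C, D, E} contains the accepting state D.

Yes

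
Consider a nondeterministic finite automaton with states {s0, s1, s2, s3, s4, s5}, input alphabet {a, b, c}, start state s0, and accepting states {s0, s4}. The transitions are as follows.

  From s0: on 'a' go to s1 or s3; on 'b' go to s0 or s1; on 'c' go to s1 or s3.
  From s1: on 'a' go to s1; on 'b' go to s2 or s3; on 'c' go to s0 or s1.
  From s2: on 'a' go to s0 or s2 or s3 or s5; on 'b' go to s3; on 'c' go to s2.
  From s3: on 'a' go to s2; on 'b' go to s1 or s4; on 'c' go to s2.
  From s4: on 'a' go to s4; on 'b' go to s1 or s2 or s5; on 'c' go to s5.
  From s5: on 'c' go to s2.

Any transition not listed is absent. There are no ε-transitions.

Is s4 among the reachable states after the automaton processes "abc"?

No

Start in {s0}.
Read 'a': s0→{s1, s3}; now {s1, s3}.
Read 'b': s1→{s2, s3}, s3→{s1, s4}; now {s1, s2, s3, s4}.
Read 'c': s1→{s0, s1}, s2→{s2}, s3→{s2}, s4→{s5}; now {s0, s1, s2, s5}.
State s4 is not in {s0, s1, s2, s5}.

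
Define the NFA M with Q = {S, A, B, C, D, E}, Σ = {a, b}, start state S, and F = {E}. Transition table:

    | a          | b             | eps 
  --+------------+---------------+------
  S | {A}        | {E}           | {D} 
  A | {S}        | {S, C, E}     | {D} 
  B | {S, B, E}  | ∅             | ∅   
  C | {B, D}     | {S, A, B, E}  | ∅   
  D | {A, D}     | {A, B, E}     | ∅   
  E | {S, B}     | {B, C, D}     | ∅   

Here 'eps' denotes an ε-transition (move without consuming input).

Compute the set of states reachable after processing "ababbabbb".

{S, A, B, C, D, E}

Start: ε-closure({S}) = {S, D}.
Read 'a': {S, D} → {A, D}.
Read 'b': {A, D} → {S, A, B, C, D, E}.
Read 'a': {S, A, B, C, D, E} → {S, A, B, D, E}.
Read 'b': {S, A, B, D, E} → {S, A, B, C, D, E}.
Read 'b': {S, A, B, C, D, E} → {S, A, B, C, D, E}.
Read 'a': {S, A, B, C, D, E} → {S, A, B, D, E}.
Read 'b': {S, A, B, D, E} → {S, A, B, C, D, E}.
Read 'b': {S, A, B, C, D, E} → {S, A, B, C, D, E}.
Read 'b': {S, A, B, C, D, E} → {S, A, B, C, D, E}.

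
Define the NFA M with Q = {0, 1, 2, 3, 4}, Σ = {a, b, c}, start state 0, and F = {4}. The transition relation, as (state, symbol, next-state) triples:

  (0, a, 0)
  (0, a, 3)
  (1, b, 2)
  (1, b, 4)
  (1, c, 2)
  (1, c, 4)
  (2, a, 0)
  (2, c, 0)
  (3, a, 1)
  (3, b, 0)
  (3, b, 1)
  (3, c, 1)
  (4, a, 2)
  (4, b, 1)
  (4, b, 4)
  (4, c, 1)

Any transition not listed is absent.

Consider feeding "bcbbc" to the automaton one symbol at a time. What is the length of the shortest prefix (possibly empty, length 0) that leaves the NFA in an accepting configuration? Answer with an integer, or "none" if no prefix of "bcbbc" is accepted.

none

Start in {0}.
Read 'b': 0→∅; now ∅.
The set is empty and remains empty for the remaining 4 symbols.
No reachable set along the way intersects F.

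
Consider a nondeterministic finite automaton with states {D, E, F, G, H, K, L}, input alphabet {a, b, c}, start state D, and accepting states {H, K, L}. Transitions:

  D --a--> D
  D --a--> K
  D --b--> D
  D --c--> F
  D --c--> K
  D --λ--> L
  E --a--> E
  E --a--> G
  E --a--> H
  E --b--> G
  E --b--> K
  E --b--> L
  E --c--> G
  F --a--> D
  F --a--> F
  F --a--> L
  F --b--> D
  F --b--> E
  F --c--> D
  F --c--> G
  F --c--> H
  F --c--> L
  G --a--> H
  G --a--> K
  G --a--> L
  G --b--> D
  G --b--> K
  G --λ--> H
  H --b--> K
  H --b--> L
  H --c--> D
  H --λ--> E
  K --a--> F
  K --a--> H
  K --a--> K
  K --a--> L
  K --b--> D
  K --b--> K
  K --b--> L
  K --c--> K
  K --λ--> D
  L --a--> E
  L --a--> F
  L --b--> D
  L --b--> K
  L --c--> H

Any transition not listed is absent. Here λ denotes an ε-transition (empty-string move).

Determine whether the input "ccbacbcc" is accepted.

Start: ε-closure({D}) = {D, L}.
Read 'c': {D, L} → {D, E, F, H, K, L}.
Read 'c': {D, E, F, H, K, L} → {D, E, F, G, H, K, L}.
Read 'b': {D, E, F, G, H, K, L} → {D, E, G, H, K, L}.
Read 'a': {D, E, G, H, K, L} → {D, E, F, G, H, K, L}.
Read 'c': {D, E, F, G, H, K, L} → {D, E, F, G, H, K, L}.
Read 'b': {D, E, F, G, H, K, L} → {D, E, G, H, K, L}.
Read 'c': {D, E, G, H, K, L} → {D, E, F, G, H, K, L}.
Read 'c': {D, E, F, G, H, K, L} → {D, E, F, G, H, K, L}.
The final set {D, E, F, G, H, K, L} contains the accepting states H, K, L.

Yes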